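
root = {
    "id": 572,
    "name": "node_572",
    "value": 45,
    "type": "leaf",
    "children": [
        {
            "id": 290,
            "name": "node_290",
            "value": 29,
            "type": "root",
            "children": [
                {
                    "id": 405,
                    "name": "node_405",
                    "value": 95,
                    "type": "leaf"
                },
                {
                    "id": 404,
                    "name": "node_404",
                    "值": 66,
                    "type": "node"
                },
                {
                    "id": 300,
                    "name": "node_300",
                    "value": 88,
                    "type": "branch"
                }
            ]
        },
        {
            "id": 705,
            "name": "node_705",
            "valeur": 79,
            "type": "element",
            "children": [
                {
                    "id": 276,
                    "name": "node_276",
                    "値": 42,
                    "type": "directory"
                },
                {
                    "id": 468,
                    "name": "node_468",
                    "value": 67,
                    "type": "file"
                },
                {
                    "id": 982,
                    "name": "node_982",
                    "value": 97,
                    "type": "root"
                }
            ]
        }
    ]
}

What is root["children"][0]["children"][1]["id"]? 404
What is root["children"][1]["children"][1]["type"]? "file"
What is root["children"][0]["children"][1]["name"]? "node_404"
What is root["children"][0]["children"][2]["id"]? 300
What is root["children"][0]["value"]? 29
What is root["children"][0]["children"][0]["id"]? 405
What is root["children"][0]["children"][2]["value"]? 88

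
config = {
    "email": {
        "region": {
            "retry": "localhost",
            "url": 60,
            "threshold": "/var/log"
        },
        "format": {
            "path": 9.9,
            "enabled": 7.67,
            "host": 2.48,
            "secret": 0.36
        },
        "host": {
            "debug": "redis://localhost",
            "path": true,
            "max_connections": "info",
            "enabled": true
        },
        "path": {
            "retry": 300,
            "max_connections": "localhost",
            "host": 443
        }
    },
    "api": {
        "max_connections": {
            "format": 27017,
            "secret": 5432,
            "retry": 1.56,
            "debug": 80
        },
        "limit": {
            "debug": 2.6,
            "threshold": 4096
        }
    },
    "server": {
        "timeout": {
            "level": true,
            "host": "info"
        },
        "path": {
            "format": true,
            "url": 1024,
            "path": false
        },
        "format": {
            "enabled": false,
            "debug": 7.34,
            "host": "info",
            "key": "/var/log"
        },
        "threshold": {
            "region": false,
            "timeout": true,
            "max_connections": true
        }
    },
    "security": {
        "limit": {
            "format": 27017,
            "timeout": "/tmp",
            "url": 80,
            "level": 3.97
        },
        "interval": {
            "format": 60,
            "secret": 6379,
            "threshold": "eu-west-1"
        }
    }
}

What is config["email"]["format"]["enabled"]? 7.67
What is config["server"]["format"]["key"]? "/var/log"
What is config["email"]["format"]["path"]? 9.9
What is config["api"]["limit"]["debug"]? 2.6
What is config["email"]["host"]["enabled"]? True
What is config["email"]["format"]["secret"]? 0.36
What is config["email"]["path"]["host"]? 443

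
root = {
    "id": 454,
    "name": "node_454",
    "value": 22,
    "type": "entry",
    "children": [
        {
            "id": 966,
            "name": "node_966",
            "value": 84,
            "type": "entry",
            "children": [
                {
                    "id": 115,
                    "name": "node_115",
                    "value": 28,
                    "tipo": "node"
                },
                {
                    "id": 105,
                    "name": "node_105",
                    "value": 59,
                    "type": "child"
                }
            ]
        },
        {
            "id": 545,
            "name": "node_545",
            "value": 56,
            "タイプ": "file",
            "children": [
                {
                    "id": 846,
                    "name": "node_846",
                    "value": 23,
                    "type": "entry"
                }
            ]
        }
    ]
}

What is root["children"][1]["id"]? 545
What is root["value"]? 22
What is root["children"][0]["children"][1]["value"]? 59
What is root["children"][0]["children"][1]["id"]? 105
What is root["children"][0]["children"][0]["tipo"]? "node"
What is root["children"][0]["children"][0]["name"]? "node_115"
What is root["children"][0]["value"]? 84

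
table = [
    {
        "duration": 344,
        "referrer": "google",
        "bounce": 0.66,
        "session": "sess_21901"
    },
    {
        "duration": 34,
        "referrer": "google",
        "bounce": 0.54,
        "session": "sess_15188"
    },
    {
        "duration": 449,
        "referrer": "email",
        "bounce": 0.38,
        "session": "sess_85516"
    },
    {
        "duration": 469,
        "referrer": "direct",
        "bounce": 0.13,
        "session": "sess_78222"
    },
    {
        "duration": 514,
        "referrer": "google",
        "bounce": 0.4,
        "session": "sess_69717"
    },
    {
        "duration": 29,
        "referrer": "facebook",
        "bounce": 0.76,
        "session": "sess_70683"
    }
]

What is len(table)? 6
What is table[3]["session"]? "sess_78222"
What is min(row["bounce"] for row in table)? 0.13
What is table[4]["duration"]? 514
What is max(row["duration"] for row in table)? 514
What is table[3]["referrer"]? "direct"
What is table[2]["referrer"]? "email"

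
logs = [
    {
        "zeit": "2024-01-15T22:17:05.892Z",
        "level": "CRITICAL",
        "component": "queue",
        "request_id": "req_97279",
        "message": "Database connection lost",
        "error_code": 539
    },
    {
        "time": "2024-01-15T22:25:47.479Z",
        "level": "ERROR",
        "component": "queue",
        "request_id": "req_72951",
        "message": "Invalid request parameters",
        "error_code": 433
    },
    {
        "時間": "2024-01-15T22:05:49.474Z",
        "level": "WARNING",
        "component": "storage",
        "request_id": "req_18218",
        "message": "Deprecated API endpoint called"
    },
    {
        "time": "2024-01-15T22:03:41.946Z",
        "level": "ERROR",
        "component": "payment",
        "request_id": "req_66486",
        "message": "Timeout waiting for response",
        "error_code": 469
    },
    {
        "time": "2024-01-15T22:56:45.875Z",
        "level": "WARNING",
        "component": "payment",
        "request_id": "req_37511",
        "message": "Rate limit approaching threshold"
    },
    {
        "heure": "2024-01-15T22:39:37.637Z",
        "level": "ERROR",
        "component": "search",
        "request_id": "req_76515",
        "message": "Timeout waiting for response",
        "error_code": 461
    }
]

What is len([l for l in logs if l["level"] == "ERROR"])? 3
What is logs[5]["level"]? "ERROR"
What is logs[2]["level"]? "WARNING"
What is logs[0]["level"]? "CRITICAL"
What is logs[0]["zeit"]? "2024-01-15T22:17:05.892Z"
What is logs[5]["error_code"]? 461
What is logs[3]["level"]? "ERROR"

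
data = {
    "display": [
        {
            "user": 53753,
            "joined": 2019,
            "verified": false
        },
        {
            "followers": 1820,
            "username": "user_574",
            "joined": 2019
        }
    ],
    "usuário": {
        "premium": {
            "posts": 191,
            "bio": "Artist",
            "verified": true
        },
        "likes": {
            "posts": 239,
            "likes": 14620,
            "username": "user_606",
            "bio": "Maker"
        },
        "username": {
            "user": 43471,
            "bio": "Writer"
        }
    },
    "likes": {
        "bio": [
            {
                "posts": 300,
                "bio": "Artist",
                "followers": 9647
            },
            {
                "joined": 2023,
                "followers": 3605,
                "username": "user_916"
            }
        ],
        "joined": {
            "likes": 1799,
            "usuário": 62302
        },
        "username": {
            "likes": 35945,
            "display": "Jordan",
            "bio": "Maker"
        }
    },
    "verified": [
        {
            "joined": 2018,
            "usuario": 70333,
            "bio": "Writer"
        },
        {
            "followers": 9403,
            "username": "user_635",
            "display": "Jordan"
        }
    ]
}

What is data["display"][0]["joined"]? 2019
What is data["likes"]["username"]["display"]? "Jordan"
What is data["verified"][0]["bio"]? "Writer"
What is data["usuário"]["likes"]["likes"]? 14620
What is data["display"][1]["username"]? "user_574"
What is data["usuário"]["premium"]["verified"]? True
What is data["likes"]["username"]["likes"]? 35945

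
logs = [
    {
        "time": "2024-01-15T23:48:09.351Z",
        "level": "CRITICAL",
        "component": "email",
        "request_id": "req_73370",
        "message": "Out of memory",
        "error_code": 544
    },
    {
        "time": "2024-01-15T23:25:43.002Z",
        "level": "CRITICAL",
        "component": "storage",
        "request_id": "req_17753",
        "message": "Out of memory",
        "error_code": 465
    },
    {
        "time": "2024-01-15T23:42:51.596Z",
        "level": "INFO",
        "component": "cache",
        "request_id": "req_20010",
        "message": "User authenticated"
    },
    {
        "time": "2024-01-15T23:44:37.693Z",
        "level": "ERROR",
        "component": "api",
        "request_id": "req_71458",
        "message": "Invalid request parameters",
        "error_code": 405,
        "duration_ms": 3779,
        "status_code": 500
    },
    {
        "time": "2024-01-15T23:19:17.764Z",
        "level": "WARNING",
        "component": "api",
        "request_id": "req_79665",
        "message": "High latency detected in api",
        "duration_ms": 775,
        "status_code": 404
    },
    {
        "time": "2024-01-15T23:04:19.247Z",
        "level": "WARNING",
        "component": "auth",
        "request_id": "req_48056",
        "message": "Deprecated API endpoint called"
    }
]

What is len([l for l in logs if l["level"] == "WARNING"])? 2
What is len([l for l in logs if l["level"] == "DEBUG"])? 0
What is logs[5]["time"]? "2024-01-15T23:04:19.247Z"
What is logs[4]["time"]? "2024-01-15T23:19:17.764Z"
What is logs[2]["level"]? "INFO"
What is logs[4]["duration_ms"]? 775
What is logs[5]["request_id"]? "req_48056"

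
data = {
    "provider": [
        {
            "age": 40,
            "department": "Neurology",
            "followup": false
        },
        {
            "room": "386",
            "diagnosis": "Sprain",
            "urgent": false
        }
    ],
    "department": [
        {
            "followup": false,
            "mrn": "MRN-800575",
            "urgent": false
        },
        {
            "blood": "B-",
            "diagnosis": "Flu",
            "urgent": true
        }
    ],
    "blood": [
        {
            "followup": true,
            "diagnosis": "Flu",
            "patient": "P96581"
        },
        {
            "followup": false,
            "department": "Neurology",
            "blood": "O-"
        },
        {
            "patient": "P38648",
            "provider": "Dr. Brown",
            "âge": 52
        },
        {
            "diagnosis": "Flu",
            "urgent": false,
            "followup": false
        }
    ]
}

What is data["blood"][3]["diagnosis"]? "Flu"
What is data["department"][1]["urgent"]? True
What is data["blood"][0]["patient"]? "P96581"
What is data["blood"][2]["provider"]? "Dr. Brown"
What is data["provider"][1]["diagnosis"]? "Sprain"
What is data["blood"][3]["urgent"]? False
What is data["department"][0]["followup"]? False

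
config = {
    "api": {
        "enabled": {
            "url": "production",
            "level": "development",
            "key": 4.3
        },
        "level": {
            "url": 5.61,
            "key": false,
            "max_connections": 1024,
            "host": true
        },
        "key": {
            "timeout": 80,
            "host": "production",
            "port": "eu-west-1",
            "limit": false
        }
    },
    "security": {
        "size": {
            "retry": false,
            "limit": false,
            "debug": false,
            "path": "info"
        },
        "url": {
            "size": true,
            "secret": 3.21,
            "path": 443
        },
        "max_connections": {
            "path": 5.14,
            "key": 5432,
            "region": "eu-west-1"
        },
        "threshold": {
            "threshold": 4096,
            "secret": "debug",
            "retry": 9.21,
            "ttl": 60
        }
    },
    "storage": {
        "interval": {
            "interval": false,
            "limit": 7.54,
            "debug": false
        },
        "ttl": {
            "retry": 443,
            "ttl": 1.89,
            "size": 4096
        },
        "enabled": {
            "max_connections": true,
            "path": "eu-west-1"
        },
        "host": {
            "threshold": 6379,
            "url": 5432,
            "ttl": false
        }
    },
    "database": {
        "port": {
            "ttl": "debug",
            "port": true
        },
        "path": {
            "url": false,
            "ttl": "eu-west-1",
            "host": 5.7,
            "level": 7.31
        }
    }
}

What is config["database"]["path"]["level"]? 7.31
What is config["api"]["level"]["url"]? 5.61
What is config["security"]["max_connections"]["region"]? "eu-west-1"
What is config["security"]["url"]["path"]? 443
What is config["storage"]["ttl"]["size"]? 4096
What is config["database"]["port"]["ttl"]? "debug"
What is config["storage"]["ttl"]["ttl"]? 1.89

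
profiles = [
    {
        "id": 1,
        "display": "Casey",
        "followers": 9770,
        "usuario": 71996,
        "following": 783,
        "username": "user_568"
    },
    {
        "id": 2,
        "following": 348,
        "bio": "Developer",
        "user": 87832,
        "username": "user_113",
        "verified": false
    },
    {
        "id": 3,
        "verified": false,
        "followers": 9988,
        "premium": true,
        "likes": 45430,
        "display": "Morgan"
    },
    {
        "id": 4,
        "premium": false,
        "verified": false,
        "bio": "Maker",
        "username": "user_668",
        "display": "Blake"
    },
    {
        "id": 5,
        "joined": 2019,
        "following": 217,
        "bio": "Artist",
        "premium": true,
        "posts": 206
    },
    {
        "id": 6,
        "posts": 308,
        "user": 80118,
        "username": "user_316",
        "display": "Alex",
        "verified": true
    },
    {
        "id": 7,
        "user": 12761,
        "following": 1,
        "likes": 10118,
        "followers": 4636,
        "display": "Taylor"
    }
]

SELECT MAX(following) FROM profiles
783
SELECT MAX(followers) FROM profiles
9988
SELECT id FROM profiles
[1, 2, 3, 4, 5, 6, 7]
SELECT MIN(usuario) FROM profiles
71996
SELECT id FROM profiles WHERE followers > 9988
[]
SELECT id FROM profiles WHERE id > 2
[3, 4, 5, 6, 7]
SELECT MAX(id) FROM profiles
7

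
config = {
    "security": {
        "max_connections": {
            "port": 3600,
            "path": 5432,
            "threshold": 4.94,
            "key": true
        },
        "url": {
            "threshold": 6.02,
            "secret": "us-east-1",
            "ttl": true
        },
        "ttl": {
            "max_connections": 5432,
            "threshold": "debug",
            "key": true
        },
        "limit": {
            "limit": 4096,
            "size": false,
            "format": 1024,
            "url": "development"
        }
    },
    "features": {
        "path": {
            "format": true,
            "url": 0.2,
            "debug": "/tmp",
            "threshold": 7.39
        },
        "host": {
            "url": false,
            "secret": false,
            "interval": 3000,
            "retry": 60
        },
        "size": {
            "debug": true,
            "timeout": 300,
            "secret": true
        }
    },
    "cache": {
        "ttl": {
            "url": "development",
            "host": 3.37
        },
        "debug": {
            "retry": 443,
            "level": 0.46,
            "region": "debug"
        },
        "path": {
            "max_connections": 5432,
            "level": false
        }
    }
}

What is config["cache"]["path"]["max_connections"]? 5432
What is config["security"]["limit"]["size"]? False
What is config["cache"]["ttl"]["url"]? "development"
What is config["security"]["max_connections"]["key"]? True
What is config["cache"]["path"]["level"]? False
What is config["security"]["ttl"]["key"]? True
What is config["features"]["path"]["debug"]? "/tmp"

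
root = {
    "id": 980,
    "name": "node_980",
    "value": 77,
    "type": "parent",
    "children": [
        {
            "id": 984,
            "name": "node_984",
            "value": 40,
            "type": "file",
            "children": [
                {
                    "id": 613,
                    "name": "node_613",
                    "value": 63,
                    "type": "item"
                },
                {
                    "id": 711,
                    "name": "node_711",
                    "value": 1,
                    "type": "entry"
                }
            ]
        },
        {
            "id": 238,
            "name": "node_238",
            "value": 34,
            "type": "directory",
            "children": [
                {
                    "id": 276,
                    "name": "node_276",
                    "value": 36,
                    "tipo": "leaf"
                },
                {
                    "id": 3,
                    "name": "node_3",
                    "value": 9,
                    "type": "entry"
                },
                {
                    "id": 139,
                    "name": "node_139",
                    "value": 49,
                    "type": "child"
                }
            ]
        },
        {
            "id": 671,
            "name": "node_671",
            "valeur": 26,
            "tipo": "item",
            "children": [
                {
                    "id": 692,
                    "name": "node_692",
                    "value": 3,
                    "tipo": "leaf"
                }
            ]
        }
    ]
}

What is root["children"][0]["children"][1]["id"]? 711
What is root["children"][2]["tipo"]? "item"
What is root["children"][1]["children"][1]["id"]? 3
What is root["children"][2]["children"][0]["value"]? 3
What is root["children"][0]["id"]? 984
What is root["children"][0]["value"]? 40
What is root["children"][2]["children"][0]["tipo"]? "leaf"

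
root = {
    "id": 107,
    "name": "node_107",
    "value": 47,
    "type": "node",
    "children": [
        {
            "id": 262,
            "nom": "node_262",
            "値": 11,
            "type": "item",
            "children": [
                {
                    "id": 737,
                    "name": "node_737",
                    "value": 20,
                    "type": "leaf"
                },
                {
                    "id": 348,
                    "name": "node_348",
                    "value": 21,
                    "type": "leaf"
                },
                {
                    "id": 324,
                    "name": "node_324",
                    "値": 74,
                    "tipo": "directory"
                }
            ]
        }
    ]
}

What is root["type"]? "node"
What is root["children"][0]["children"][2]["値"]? 74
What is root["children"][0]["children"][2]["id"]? 324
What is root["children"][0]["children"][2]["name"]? "node_324"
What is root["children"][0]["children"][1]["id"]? 348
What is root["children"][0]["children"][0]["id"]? 737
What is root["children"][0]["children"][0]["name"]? "node_737"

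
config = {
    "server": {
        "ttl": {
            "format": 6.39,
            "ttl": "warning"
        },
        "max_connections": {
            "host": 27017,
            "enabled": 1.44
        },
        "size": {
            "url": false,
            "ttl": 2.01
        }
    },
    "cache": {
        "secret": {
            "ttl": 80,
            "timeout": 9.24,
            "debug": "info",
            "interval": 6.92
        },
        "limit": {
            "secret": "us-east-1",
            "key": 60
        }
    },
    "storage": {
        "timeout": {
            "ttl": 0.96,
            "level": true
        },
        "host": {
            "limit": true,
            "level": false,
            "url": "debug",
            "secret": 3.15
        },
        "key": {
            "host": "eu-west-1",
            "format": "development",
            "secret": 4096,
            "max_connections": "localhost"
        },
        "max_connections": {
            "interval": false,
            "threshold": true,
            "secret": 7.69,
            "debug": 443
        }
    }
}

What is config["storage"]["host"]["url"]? "debug"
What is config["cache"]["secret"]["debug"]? "info"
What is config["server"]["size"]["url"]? False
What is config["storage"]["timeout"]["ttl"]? 0.96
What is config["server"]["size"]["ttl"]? 2.01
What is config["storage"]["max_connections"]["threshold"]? True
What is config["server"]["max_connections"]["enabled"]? 1.44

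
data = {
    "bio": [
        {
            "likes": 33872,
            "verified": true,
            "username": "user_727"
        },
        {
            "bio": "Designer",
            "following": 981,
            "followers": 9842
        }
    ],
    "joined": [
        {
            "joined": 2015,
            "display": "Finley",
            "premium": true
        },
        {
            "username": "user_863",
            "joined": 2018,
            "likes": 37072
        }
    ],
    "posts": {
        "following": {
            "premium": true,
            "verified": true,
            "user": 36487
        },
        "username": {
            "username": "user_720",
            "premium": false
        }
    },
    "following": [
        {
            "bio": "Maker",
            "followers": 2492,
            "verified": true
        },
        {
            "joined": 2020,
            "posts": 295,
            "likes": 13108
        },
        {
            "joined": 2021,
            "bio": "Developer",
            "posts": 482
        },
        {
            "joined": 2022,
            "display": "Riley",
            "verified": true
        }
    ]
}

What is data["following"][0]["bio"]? "Maker"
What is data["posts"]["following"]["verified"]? True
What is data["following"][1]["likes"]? 13108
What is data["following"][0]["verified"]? True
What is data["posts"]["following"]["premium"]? True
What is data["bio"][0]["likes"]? 33872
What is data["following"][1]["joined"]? 2020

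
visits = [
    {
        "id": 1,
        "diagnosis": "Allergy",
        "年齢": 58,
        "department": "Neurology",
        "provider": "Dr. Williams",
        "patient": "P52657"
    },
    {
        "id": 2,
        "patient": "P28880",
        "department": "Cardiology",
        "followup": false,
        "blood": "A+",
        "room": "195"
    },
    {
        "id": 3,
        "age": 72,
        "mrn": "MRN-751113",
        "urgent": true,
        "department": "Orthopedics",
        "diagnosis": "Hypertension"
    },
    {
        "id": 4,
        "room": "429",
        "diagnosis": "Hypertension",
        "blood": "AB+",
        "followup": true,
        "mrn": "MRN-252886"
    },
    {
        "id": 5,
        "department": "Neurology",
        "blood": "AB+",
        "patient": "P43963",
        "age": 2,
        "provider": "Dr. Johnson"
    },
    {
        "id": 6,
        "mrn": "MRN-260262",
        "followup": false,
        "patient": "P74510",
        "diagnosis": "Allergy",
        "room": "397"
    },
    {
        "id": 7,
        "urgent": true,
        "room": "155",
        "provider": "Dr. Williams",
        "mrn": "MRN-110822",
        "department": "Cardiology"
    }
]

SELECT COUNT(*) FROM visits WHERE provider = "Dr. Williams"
2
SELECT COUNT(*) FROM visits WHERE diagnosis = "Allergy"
2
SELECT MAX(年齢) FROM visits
58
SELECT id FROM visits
[1, 2, 3, 4, 5, 6, 7]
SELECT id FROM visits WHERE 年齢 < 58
[]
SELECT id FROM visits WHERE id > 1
[2, 3, 4, 5, 6, 7]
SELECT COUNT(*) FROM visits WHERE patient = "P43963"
1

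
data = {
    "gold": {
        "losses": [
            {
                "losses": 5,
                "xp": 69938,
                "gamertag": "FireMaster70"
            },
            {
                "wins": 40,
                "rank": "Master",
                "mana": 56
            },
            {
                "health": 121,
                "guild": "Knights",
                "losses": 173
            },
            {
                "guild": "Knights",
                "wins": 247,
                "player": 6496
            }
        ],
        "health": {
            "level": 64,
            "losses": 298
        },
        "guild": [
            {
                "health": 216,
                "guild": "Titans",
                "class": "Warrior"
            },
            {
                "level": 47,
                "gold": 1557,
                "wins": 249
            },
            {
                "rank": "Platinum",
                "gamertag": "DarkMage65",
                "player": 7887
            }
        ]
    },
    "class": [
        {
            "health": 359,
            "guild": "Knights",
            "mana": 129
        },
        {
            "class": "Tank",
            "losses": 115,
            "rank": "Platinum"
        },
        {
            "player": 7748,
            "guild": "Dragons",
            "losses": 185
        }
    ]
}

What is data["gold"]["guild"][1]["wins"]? 249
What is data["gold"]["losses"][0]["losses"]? 5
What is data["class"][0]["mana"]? 129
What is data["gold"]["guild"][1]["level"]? 47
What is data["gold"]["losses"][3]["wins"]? 247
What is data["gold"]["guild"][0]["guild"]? "Titans"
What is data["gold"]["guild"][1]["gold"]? 1557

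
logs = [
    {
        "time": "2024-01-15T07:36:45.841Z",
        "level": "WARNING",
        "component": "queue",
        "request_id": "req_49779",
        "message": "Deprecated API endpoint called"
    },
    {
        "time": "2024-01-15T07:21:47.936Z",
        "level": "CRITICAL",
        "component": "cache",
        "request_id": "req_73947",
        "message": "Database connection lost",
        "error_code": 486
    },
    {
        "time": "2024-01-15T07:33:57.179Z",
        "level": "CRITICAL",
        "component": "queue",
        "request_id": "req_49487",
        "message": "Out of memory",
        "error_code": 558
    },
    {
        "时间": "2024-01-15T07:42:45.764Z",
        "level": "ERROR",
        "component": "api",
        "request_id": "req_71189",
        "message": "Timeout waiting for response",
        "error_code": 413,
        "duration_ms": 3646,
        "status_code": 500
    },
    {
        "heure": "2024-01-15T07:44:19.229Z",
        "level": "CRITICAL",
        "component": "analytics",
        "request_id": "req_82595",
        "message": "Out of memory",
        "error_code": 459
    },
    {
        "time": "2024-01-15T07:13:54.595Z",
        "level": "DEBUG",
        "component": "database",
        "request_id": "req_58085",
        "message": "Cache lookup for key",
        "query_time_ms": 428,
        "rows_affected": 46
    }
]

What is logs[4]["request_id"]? "req_82595"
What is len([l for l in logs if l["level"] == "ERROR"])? 1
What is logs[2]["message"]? "Out of memory"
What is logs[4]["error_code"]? 459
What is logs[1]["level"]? "CRITICAL"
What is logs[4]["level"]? "CRITICAL"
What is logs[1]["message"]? "Database connection lost"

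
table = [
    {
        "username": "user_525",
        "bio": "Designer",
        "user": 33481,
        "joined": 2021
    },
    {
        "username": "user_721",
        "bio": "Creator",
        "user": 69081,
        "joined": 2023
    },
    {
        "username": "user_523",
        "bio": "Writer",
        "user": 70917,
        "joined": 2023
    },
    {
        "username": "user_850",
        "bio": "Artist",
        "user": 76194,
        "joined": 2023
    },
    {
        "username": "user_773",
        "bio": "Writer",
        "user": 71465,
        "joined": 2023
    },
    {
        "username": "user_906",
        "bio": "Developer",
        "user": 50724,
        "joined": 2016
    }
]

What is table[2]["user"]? 70917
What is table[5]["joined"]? 2016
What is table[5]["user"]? 50724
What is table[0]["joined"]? 2021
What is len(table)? 6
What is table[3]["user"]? 76194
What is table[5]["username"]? "user_906"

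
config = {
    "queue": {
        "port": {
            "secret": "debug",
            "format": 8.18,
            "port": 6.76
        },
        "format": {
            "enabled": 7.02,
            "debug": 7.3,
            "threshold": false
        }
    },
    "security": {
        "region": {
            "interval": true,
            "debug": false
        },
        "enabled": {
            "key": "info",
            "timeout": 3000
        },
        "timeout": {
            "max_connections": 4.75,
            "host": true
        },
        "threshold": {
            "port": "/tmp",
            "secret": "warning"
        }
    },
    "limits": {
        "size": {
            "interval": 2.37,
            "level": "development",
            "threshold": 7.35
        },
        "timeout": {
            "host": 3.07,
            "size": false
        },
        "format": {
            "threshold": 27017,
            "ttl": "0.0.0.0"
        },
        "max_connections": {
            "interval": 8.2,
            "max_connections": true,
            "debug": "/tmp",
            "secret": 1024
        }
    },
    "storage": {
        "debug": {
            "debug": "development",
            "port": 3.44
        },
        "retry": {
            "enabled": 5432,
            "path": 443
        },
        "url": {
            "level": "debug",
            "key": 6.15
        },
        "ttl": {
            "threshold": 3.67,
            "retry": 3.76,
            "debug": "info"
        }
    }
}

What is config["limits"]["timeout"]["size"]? False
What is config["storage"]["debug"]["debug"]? "development"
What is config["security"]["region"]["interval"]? True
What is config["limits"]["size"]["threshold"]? 7.35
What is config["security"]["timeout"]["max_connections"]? 4.75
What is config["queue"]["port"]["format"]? 8.18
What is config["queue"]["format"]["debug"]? 7.3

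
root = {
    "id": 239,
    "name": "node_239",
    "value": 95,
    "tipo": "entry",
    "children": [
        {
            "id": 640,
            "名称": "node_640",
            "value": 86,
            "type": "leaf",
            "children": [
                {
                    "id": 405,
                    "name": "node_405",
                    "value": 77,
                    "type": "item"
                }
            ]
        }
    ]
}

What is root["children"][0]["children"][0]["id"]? 405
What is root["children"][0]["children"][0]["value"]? 77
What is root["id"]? 239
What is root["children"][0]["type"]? "leaf"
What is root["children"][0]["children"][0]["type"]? "item"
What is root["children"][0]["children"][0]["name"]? "node_405"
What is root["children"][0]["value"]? 86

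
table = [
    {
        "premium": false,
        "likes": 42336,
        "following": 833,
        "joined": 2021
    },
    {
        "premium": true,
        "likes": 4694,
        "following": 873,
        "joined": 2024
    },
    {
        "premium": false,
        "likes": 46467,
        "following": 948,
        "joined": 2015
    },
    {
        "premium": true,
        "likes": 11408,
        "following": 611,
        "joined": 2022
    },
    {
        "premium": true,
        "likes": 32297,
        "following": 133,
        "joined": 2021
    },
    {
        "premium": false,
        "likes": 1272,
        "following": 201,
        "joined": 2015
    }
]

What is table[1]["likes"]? 4694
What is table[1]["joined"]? 2024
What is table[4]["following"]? 133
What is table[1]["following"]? 873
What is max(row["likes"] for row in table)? 46467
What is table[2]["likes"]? 46467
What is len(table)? 6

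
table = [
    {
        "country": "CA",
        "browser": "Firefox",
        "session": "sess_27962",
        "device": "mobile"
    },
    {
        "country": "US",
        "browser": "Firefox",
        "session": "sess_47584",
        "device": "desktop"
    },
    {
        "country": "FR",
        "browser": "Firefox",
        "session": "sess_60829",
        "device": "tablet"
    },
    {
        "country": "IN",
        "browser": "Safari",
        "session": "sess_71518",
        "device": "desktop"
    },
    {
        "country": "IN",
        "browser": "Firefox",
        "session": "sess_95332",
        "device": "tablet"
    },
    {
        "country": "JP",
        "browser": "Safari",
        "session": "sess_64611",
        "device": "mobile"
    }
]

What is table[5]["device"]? "mobile"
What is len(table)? 6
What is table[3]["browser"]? "Safari"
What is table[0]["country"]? "CA"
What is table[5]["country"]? "JP"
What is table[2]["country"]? "FR"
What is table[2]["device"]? "tablet"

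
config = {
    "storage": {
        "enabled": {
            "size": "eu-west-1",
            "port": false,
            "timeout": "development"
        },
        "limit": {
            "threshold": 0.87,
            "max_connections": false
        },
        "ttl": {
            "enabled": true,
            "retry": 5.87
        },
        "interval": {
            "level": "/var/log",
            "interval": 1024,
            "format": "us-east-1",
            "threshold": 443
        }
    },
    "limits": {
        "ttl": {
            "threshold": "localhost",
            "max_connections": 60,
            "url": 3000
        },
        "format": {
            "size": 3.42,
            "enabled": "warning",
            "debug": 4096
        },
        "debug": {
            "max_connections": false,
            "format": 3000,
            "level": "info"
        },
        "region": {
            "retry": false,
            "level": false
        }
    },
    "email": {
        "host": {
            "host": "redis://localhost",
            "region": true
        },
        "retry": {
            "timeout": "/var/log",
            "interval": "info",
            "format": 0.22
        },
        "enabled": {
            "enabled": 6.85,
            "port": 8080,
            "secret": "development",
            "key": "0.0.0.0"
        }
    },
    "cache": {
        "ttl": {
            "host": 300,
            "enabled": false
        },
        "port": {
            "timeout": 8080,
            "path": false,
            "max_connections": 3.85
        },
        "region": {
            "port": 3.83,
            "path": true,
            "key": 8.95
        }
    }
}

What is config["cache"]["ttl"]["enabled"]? False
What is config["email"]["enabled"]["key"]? "0.0.0.0"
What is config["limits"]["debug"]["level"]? "info"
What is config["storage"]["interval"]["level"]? "/var/log"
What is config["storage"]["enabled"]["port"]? False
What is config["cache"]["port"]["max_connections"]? 3.85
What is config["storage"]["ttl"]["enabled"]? True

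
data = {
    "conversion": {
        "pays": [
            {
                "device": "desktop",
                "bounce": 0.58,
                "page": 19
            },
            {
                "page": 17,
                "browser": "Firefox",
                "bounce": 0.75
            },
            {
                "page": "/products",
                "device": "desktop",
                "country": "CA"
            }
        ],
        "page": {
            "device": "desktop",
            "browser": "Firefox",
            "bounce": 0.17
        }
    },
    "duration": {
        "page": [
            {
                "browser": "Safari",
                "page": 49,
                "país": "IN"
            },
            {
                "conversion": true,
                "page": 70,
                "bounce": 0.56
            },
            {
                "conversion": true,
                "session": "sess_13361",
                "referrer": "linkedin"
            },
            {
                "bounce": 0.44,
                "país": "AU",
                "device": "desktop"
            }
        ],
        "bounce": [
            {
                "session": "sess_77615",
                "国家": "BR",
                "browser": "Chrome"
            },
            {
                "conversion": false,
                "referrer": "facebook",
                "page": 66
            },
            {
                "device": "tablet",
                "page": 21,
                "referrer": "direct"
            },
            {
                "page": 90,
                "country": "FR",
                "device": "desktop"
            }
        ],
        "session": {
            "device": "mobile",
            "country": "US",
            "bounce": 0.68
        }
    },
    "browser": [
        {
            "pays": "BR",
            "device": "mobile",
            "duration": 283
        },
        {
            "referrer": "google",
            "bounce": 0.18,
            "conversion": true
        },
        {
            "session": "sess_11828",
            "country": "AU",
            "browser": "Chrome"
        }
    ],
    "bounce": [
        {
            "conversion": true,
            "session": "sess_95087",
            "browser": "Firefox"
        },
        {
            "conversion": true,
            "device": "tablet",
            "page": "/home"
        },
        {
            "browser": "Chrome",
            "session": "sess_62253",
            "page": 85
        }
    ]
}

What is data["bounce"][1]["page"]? "/home"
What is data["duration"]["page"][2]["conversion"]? True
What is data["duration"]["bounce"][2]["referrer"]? "direct"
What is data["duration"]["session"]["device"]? "mobile"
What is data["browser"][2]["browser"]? "Chrome"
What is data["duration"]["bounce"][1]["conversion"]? False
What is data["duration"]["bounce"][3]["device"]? "desktop"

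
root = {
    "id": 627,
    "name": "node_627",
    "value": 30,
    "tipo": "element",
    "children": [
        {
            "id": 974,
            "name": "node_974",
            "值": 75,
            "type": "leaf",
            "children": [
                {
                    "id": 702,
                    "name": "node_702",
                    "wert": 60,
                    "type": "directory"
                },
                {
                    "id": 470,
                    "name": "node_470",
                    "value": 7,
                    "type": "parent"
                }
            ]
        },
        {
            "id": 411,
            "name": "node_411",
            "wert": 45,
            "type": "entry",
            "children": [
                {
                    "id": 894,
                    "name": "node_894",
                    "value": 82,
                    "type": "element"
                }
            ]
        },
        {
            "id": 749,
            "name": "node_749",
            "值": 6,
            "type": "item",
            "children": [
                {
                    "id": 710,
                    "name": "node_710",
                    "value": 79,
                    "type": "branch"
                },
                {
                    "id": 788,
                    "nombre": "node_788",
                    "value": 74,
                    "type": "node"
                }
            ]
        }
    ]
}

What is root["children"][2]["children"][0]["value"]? 79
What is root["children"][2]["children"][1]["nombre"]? "node_788"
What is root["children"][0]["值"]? 75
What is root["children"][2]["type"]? "item"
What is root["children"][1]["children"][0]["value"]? 82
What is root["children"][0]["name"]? "node_974"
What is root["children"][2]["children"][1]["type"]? "node"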